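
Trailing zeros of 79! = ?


floor(79/5) = 15
floor(79/25) = 3
Total = 18

18 trailing zeros


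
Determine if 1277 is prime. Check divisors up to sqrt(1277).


Check divisors up to sqrt(1277) = 35.7351
No divisors found.
1277 is prime.

Yes, 1277 is prime


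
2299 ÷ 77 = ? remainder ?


2299 = 77 * 29 + 66
Check: 2233 + 66 = 2299

q = 29, r = 66


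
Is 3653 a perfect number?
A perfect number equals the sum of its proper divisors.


Proper divisors of 3653: 1, 13, 281
Sum = 1 + 13 + 281 = 295

No, 3653 is not perfect (295 ≠ 3653)


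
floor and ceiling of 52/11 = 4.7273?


52/11 = 4.7273
floor = 4
ceil = 5

floor = 4, ceil = 5


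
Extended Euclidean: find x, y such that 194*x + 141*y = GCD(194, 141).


Tabular extended Euclidean (each row: r = 194*s + 141*t):
r=194, s=1, t=0
r=141, s=0, t=1
q=1: r=53, s=1, t=-1   [194*(1) + 141*(-1) = 53]
q=2: r=35, s=-2, t=3   [194*(-2) + 141*(3) = 35]
q=1: r=18, s=3, t=-4   [194*(3) + 141*(-4) = 18]
q=1: r=17, s=-5, t=7   [194*(-5) + 141*(7) = 17]
q=1: r=1, s=8, t=-11   [194*(8) + 141*(-11) = 1]
q=17: r=0, s=-141, t=194   [194*(-141) + 141*(194) = 0]
GCD = 1; from the row with r=1: x=8, y=-11
Check: 194*(8) + 141*(-11) = 1552 - 1551 = 1

GCD = 1, x = 8, y = -11


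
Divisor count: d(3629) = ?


3629 = 19^1 × 191^1
d(3629) = (1+1) × (1+1) = 4

4 divisors


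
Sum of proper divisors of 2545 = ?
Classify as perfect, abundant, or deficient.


Proper divisors: 1, 5, 509
Sum = 1 + 5 + 509 = 515
515 < 2545 → deficient

s(2545) = 515 (deficient)


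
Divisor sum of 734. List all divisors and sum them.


Divisors of 734: 1, 2, 367, 734
Sum = 1 + 2 + 367 + 734 = 1104

σ(734) = 1104


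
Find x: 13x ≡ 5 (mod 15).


GCD(13, 15) = 1, unique solution
a^(-1) mod 15 = 7
x = 7 * 5 mod 15 = 5

x ≡ 5 (mod 15)


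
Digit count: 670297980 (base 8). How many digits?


670297980 in base 8 = 4774767574
Number of digits = 10

10 digits (base 8)


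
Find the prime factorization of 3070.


3070 / 2 = 1535
1535 / 5 = 307
307 / 307 = 1
3070 = 2 × 5 × 307


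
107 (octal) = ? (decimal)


107 (base 8) = 71 (decimal)
71 (decimal) = 71 (base 10)


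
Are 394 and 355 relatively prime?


Euclidean algorithm:
394 = 1 * 355 + 39
355 = 9 * 39 + 4
39 = 9 * 4 + 3
4 = 1 * 3 + 1
3 = 3 * 1 + 0
GCD(394, 355) = 1

Yes, coprime (GCD = 1)


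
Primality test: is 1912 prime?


1912 / 2 = 956 (exact division)
1912 is NOT prime.

No, 1912 is not prime


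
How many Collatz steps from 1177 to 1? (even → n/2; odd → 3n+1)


1177 → 3532 → 1766 → 883 → 2650 → 1325 → 3976 → 1988 → 994 → 497 → 1492 → 746 → 373 → 1120 → 560 → 280 → 140 → 70 → 35 → 106 → 53 → 160 → 80 → 40 → 20 → 10 → 5 → 16 → 8 → 4 → 2 → 1
Total steps = 31

31 steps


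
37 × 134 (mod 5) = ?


37 × 134 = 4958
4958 mod 5 = 3


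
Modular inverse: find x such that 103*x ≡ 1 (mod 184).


Use the extended Euclidean algorithm on (184, 103); each row r = 184*s + 103*t:
r=184, s=1, t=0
r=103, s=0, t=1
q=1: r=81, s=1, t=-1   [184*(1) + 103*(-1) = 81]
q=1: r=22, s=-1, t=2   [184*(-1) + 103*(2) = 22]
q=3: r=15, s=4, t=-7   [184*(4) + 103*(-7) = 15]
q=1: r=7, s=-5, t=9   [184*(-5) + 103*(9) = 7]
q=2: r=1, s=14, t=-25   [184*(14) + 103*(-25) = 1]
q=7: r=0, s=-103, t=184   [184*(-103) + 103*(184) = 0]
GCD = 1 with t = -25, so 103*(-25) ≡ 1 (mod 184)
Inverse = -25 mod 184 = 159
Check: 103 * 159 = 16377 ≡ 1 (mod 184)

103^(-1) ≡ 159 (mod 184)


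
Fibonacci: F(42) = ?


Sequence: 1, 1, 2, 3, 5, 8, 13, 21, 34, 55, 89, 144, 233, 377, 610, 987, 1597, 2584, 4181, 6765, 10946, 17711, 28657, 46368, 75025, 121393, 196418, 317811, 514229, 832040, 1346269, 2178309, 3524578, 5702887, 9227465, 14930352, 24157817, 39088169, 63245986, 102334155, 165580141, 267914296
F(42) = 267914296


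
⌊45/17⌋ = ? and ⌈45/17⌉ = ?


45/17 = 2.6471
floor = 2
ceil = 3

floor = 2, ceil = 3


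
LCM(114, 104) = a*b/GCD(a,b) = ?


GCD(114, 104) = 2
LCM = 114*104/2 = 11856/2 = 5928

LCM = 5928


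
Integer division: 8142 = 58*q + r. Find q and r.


8142 = 58 * 140 + 22
Check: 8120 + 22 = 8142

q = 140, r = 22


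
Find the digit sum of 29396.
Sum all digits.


2 + 9 + 3 + 9 + 6 = 29


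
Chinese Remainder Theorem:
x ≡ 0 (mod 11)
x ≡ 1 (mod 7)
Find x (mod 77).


M = 11*7 = 77
M1 = M/11 = 7, M2 = M/7 = 11
M1^(-1) mod 11 = 8, M2^(-1) mod 7 = 2
x = 0*7*8 + 1*11*2 = 22
22 mod 77 = 22
Check: 22 mod 11 = 0 ✓, 22 mod 7 = 1 ✓

x ≡ 22 (mod 77)


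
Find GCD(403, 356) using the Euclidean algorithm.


403 = 1 * 356 + 47
356 = 7 * 47 + 27
47 = 1 * 27 + 20
27 = 1 * 20 + 7
20 = 2 * 7 + 6
7 = 1 * 6 + 1
6 = 6 * 1 + 0
GCD = 1


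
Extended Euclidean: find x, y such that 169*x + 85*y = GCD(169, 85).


Tabular extended Euclidean (each row: r = 169*s + 85*t):
r=169, s=1, t=0
r=85, s=0, t=1
q=1: r=84, s=1, t=-1   [169*(1) + 85*(-1) = 84]
q=1: r=1, s=-1, t=2   [169*(-1) + 85*(2) = 1]
q=84: r=0, s=85, t=-169   [169*(85) + 85*(-169) = 0]
GCD = 1; from the row with r=1: x=-1, y=2
Check: 169*(-1) + 85*(2) = -169 + 170 = 1

GCD = 1, x = -1, y = 2


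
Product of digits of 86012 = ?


8 × 6 × 0 × 1 × 2 = 0


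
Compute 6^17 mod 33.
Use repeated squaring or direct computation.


6^1 mod 33 = 6
6^2 mod 33 = 3
6^3 mod 33 = 18
6^4 mod 33 = 9
6^5 mod 33 = 21
6^6 mod 33 = 27
6^7 mod 33 = 30
6^8 mod 33 = 15
6^9 mod 33 = 24
6^10 mod 33 = 12
6^11 mod 33 = 6
6^12 mod 33 = 3
6^13 mod 33 = 18
6^14 mod 33 = 9
6^15 mod 33 = 21
6^16 mod 33 = 27
6^17 mod 33 = 30


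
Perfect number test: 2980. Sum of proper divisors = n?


Proper divisors of 2980: 1, 2, 4, 5, 10, 20, 149, 298, 596, 745, 1490
Sum = 1 + 2 + 4 + 5 + 10 + 20 + 149 + 298 + 596 + 745 + 1490 = 3320

No, 2980 is not perfect (3320 ≠ 2980)


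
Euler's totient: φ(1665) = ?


1665 = 3^2 × 5 × 37
Prime factors: 3, 5, 37
φ(1665) = 1665 × (1-1/3) × (1-1/5) × (1-1/37)
= 1665 × 2/3 × 4/5 × 36/37 = 864

φ(1665) = 864


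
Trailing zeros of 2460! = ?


floor(2460/5) = 492
floor(2460/25) = 98
floor(2460/125) = 19
floor(2460/625) = 3
Total = 612

612 trailing zeros


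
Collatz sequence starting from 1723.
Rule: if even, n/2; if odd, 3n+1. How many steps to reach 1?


1723 → 5170 → 2585 → 7756 → 3878 → 1939 → 5818 → 2909 → 8728 → 4364 → 2182 → 1091 → 3274 → 1637 → 4912 → 2456 → 1228 → 614 → 307 → 922 → 461 → 1384 → 692 → 346 → 173 → 520 → 260 → 130 → 65 → 196 → 98 → 49 → 148 → 74 → 37 → 112 → 56 → 28 → 14 → 7 → 22 → 11 → 34 → 17 → 52 → 26 → 13 → 40 → 20 → 10 → 5 → 16 → 8 → 4 → 2 → 1
Total steps = 55

55 steps


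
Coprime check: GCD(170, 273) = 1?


Euclidean algorithm:
273 = 1 * 170 + 103
170 = 1 * 103 + 67
103 = 1 * 67 + 36
67 = 1 * 36 + 31
36 = 1 * 31 + 5
31 = 6 * 5 + 1
5 = 5 * 1 + 0
GCD(170, 273) = 1

Yes, coprime (GCD = 1)


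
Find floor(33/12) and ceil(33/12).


33/12 = 2.7500
floor = 2
ceil = 3

floor = 2, ceil = 3


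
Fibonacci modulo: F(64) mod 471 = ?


F(k) mod 471 for k=1..64:
1, 1, 2, 3, 5, 8, 13, 21, 34, 55, 89, 144, 233, 377, 139, 45, 184, 229, 413, 171, 113, 284, 397, 210, 136, 346, 11, 357, 368, 254, 151, 405, 85, 19, 104, 123, 227, 350, 106, 456, 91, 76, 167, 243, 410, 182, 121, 303, 424, 256, 209, 465, 203, 197, 400, 126, 55, 181, 236, 417, 182, 128, 310, 438
F(64) mod 471 = 438


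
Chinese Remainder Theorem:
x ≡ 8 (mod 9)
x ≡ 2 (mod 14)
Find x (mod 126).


M = 9*14 = 126
M1 = M/9 = 14, M2 = M/14 = 9
M1^(-1) mod 9 = 2, M2^(-1) mod 14 = 11
x = 8*14*2 + 2*9*11 = 422
422 mod 126 = 44
Check: 44 mod 9 = 8 ✓, 44 mod 14 = 2 ✓

x ≡ 44 (mod 126)


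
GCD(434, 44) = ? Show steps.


434 = 9 * 44 + 38
44 = 1 * 38 + 6
38 = 6 * 6 + 2
6 = 3 * 2 + 0
GCD = 2


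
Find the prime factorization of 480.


480 / 2 = 240
240 / 2 = 120
120 / 2 = 60
60 / 2 = 30
30 / 2 = 15
15 / 3 = 5
5 / 5 = 1
480 = 2^5 × 3 × 5


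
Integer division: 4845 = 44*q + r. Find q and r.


4845 = 44 * 110 + 5
Check: 4840 + 5 = 4845

q = 110, r = 5


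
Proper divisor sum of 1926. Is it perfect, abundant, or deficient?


Proper divisors: 1, 2, 3, 6, 9, 18, 107, 214, 321, 642, 963
Sum = 1 + 2 + 3 + 6 + 9 + 18 + 107 + 214 + 321 + 642 + 963 = 2286
2286 > 1926 → abundant

s(1926) = 2286 (abundant)


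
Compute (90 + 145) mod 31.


90 + 145 = 235
235 mod 31 = 18


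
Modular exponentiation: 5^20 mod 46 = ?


5^1 mod 46 = 5
5^2 mod 46 = 25
5^3 mod 46 = 33
5^4 mod 46 = 27
5^5 mod 46 = 43
5^6 mod 46 = 31
5^7 mod 46 = 17
5^8 mod 46 = 39
5^9 mod 46 = 11
5^10 mod 46 = 9
5^11 mod 46 = 45
5^12 mod 46 = 41
5^13 mod 46 = 21
5^14 mod 46 = 13
5^15 mod 46 = 19
5^16 mod 46 = 3
5^17 mod 46 = 15
5^18 mod 46 = 29
5^19 mod 46 = 7
5^20 mod 46 = 35


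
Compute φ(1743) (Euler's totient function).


1743 = 3 × 7 × 83
Prime factors: 3, 7, 83
φ(1743) = 1743 × (1-1/3) × (1-1/7) × (1-1/83)
= 1743 × 2/3 × 6/7 × 82/83 = 984

φ(1743) = 984


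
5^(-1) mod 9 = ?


Use the extended Euclidean algorithm on (9, 5); each row r = 9*s + 5*t:
r=9, s=1, t=0
r=5, s=0, t=1
q=1: r=4, s=1, t=-1   [9*(1) + 5*(-1) = 4]
q=1: r=1, s=-1, t=2   [9*(-1) + 5*(2) = 1]
q=4: r=0, s=5, t=-9   [9*(5) + 5*(-9) = 0]
GCD = 1 with t = 2, so 5*(2) ≡ 1 (mod 9)
Inverse = 2 mod 9 = 2
Check: 5 * 2 = 10 ≡ 1 (mod 9)

5^(-1) ≡ 2 (mod 9)


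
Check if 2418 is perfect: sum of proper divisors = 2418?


Proper divisors of 2418: 1, 2, 3, 6, 13, 26, 31, 39, 62, 78, 93, 186, 403, 806, 1209
Sum = 1 + 2 + 3 + 6 + 13 + 26 + 31 + 39 + 62 + 78 + 93 + 186 + 403 + 806 + 1209 = 2958

No, 2418 is not perfect (2958 ≠ 2418)


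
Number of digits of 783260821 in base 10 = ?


783260821 has 9 digits in base 10
floor(log10(783260821)) + 1 = floor(8.8939) + 1 = 9

9 digits (base 10)


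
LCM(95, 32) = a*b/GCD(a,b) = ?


GCD(95, 32) = 1
LCM = 95*32/1 = 3040/1 = 3040

LCM = 3040


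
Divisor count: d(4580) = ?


4580 = 2^2 × 5^1 × 229^1
d(4580) = (2+1) × (1+1) × (1+1) = 12

12 divisors


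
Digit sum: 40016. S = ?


4 + 0 + 0 + 1 + 6 = 11


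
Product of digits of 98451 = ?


9 × 8 × 4 × 5 × 1 = 1440


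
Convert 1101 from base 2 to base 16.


1101 (base 2) = 13 (decimal)
13 (decimal) = D (base 16)


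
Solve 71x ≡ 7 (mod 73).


GCD(71, 73) = 1, unique solution
a^(-1) mod 73 = 36
x = 36 * 7 mod 73 = 33

x ≡ 33 (mod 73)


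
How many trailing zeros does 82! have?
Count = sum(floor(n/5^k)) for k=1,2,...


floor(82/5) = 16
floor(82/25) = 3
Total = 19

19 trailing zeros


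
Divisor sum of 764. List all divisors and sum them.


Divisors of 764: 1, 2, 4, 191, 382, 764
Sum = 1 + 2 + 4 + 191 + 382 + 764 = 1344

σ(764) = 1344


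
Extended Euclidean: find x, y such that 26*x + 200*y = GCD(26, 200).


Tabular extended Euclidean (each row: r = 26*s + 200*t):
r=26, s=1, t=0
r=200, s=0, t=1
q=0: r=26, s=1, t=0   [26*(1) + 200*(0) = 26]
q=7: r=18, s=-7, t=1   [26*(-7) + 200*(1) = 18]
q=1: r=8, s=8, t=-1   [26*(8) + 200*(-1) = 8]
q=2: r=2, s=-23, t=3   [26*(-23) + 200*(3) = 2]
q=4: r=0, s=100, t=-13   [26*(100) + 200*(-13) = 0]
GCD = 2; from the row with r=2: x=-23, y=3
Check: 26*(-23) + 200*(3) = -598 + 600 = 2

GCD = 2, x = -23, y = 3


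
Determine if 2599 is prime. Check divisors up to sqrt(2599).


2599 / 23 = 113 (exact division)
2599 is NOT prime.

No, 2599 is not prime


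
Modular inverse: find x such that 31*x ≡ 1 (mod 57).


Use the extended Euclidean algorithm on (57, 31); each row r = 57*s + 31*t:
r=57, s=1, t=0
r=31, s=0, t=1
q=1: r=26, s=1, t=-1   [57*(1) + 31*(-1) = 26]
q=1: r=5, s=-1, t=2   [57*(-1) + 31*(2) = 5]
q=5: r=1, s=6, t=-11   [57*(6) + 31*(-11) = 1]
q=5: r=0, s=-31, t=57   [57*(-31) + 31*(57) = 0]
GCD = 1 with t = -11, so 31*(-11) ≡ 1 (mod 57)
Inverse = -11 mod 57 = 46
Check: 31 * 46 = 1426 ≡ 1 (mod 57)

31^(-1) ≡ 46 (mod 57)


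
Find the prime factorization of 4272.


4272 / 2 = 2136
2136 / 2 = 1068
1068 / 2 = 534
534 / 2 = 267
267 / 3 = 89
89 / 89 = 1
4272 = 2^4 × 3 × 89


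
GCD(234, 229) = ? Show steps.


234 = 1 * 229 + 5
229 = 45 * 5 + 4
5 = 1 * 4 + 1
4 = 4 * 1 + 0
GCD = 1


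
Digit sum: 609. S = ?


6 + 0 + 9 = 15


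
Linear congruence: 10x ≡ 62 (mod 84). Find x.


GCD(10, 84) = 2 divides 62
Divide: 5x ≡ 31 (mod 42)
x ≡ 23 (mod 42)


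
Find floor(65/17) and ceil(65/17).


65/17 = 3.8235
floor = 3
ceil = 4

floor = 3, ceil = 4


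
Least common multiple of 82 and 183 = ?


GCD(82, 183) = 1
LCM = 82*183/1 = 15006/1 = 15006

LCM = 15006


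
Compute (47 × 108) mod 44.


47 × 108 = 5076
5076 mod 44 = 16


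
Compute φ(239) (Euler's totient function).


239 = 239
Prime factors: 239
φ(239) = 239 × (1-1/239)
= 239 × 238/239 = 238

φ(239) = 238


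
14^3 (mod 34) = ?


14^1 mod 34 = 14
14^2 mod 34 = 26
14^3 mod 34 = 24


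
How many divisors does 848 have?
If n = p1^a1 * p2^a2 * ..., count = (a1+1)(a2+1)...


848 = 2^4 × 53^1
d(848) = (4+1) × (1+1) = 10

10 divisors


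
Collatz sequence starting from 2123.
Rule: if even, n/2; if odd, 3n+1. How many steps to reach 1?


2123 → 6370 → 3185 → 9556 → 4778 → 2389 → 7168 → 3584 → 1792 → 896 → 448 → 224 → 112 → 56 → 28 → 14 → 7 → 22 → 11 → 34 → 17 → 52 → 26 → 13 → 40 → 20 → 10 → 5 → 16 → 8 → 4 → 2 → 1
Total steps = 32

32 steps


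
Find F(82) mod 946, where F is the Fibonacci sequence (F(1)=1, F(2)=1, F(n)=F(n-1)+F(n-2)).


F(k) mod 946 for k=1..82:
1, 1, 2, 3, 5, 8, 13, 21, 34, 55, 89, 144, 233, 377, 610, 41, 651, 692, 397, 143, 540, 683, 277, 14, 291, 305, 596, 901, 551, 506, 111, 617, 728, 399, 181, 580, 761, 395, 210, 605, 815, 474, 343, 817, 214, 85, 299, 384, 683, 121, 804, 925, 783, 762, 599, 415, 68, 483, 551, 88, 639, 727, 420, 201, 621, 822, 497, 373, 870, 297, 221, 518, 739, 311, 104, 415, 519, 934, 507, 495, 56, 551
F(82) mod 946 = 551


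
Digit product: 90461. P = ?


9 × 0 × 4 × 6 × 1 = 0


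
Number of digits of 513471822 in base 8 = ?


513471822 in base 8 = 3646572516
Number of digits = 10

10 digits (base 8)


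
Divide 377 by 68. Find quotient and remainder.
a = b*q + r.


377 = 68 * 5 + 37
Check: 340 + 37 = 377

q = 5, r = 37


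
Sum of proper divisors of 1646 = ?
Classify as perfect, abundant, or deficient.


Proper divisors: 1, 2, 823
Sum = 1 + 2 + 823 = 826
826 < 1646 → deficient

s(1646) = 826 (deficient)


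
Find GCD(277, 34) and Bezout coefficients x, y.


Tabular extended Euclidean (each row: r = 277*s + 34*t):
r=277, s=1, t=0
r=34, s=0, t=1
q=8: r=5, s=1, t=-8   [277*(1) + 34*(-8) = 5]
q=6: r=4, s=-6, t=49   [277*(-6) + 34*(49) = 4]
q=1: r=1, s=7, t=-57   [277*(7) + 34*(-57) = 1]
q=4: r=0, s=-34, t=277   [277*(-34) + 34*(277) = 0]
GCD = 1; from the row with r=1: x=7, y=-57
Check: 277*(7) + 34*(-57) = 1939 - 1938 = 1

GCD = 1, x = 7, y = -57


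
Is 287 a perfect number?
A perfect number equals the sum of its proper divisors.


Proper divisors of 287: 1, 7, 41
Sum = 1 + 7 + 41 = 49

No, 287 is not perfect (49 ≠ 287)


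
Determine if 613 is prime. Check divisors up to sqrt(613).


Check divisors up to sqrt(613) = 24.7588
No divisors found.
613 is prime.

Yes, 613 is prime


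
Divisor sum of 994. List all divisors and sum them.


Divisors of 994: 1, 2, 7, 14, 71, 142, 497, 994
Sum = 1 + 2 + 7 + 14 + 71 + 142 + 497 + 994 = 1728

σ(994) = 1728


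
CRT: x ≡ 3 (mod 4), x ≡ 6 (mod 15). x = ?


M = 4*15 = 60
M1 = M/4 = 15, M2 = M/15 = 4
M1^(-1) mod 4 = 3, M2^(-1) mod 15 = 4
x = 3*15*3 + 6*4*4 = 231
231 mod 60 = 51
Check: 51 mod 4 = 3 ✓, 51 mod 15 = 6 ✓

x ≡ 51 (mod 60)


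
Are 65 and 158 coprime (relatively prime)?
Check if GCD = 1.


Euclidean algorithm:
158 = 2 * 65 + 28
65 = 2 * 28 + 9
28 = 3 * 9 + 1
9 = 9 * 1 + 0
GCD(65, 158) = 1

Yes, coprime (GCD = 1)


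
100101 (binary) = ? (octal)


100101 (base 2) = 37 (decimal)
37 (decimal) = 45 (base 8)


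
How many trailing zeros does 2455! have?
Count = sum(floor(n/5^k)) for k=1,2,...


floor(2455/5) = 491
floor(2455/25) = 98
floor(2455/125) = 19
floor(2455/625) = 3
Total = 611

611 trailing zeros


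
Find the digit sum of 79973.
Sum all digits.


7 + 9 + 9 + 7 + 3 = 35


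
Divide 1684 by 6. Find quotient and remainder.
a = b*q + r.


1684 = 6 * 280 + 4
Check: 1680 + 4 = 1684

q = 280, r = 4


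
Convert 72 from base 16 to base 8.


72 (base 16) = 114 (decimal)
114 (decimal) = 162 (base 8)


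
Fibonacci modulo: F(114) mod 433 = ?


F(k) mod 433 for k=1..114:
1, 1, 2, 3, 5, 8, 13, 21, 34, 55, 89, 144, 233, 377, 177, 121, 298, 419, 284, 270, 121, 391, 79, 37, 116, 153, 269, 422, 258, 247, 72, 319, 391, 277, 235, 79, 314, 393, 274, 234, 75, 309, 384, 260, 211, 38, 249, 287, 103, 390, 60, 17, 77, 94, 171, 265, 3, 268, 271, 106, 377, 50, 427, 44, 38, 82, 120, 202, 322, 91, 413, 71, 51, 122, 173, 295, 35, 330, 365, 262, 194, 23, 217, 240, 24, 264, 288, 119, 407, 93, 67, 160, 227, 387, 181, 135, 316, 18, 334, 352, 253, 172, 425, 164, 156, 320, 43, 363, 406, 336, 309, 212, 88, 300
F(114) mod 433 = 300


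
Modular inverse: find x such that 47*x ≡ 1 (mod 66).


Use the extended Euclidean algorithm on (66, 47); each row r = 66*s + 47*t:
r=66, s=1, t=0
r=47, s=0, t=1
q=1: r=19, s=1, t=-1   [66*(1) + 47*(-1) = 19]
q=2: r=9, s=-2, t=3   [66*(-2) + 47*(3) = 9]
q=2: r=1, s=5, t=-7   [66*(5) + 47*(-7) = 1]
q=9: r=0, s=-47, t=66   [66*(-47) + 47*(66) = 0]
GCD = 1 with t = -7, so 47*(-7) ≡ 1 (mod 66)
Inverse = -7 mod 66 = 59
Check: 47 * 59 = 2773 ≡ 1 (mod 66)

47^(-1) ≡ 59 (mod 66)


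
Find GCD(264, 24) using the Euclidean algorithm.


264 = 11 * 24 + 0
GCD = 24


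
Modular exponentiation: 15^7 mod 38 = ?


15^1 mod 38 = 15
15^2 mod 38 = 35
15^3 mod 38 = 31
15^4 mod 38 = 9
15^5 mod 38 = 21
15^6 mod 38 = 11
15^7 mod 38 = 13


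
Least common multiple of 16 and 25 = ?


GCD(16, 25) = 1
LCM = 16*25/1 = 400/1 = 400

LCM = 400


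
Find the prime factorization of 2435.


2435 / 5 = 487
487 / 487 = 1
2435 = 5 × 487


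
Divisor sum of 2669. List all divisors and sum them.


Divisors of 2669: 1, 17, 157, 2669
Sum = 1 + 17 + 157 + 2669 = 2844

σ(2669) = 2844


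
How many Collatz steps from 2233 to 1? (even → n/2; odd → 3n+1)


2233 → 6700 → 3350 → 1675 → 5026 → 2513 → 7540 → 3770 → 1885 → 5656 → 2828 → 1414 → 707 → 2122 → 1061 → 3184 → 1592 → 796 → 398 → 199 → 598 → 299 → 898 → 449 → 1348 → 674 → 337 → 1012 → 506 → 253 → 760 → 380 → 190 → 95 → 286 → 143 → 430 → 215 → 646 → 323 → 970 → 485 → 1456 → 728 → 364 → 182 → 91 → 274 → 137 → 412 → 206 → 103 → 310 → 155 → 466 → 233 → 700 → 350 → 175 → 526 → 263 → 790 → 395 → 1186 → 593 → 1780 → 890 → 445 → 1336 → 668 → 334 → 167 → 502 → 251 → 754 → 377 → 1132 → 566 → 283 → 850 → 425 → 1276 → 638 → 319 → 958 → 479 → 1438 → 719 → 2158 → 1079 → 3238 → 1619 → 4858 → 2429 → 7288 → 3644 → 1822 → 911 → 2734 → 1367 → 4102 → 2051 → 6154 → 3077 → 9232 → 4616 → 2308 → 1154 → 577 → 1732 → 866 → 433 → 1300 → 650 → 325 → 976 → 488 → 244 → 122 → 61 → 184 → 92 → 46 → 23 → 70 → 35 → 106 → 53 → 160 → 80 → 40 → 20 → 10 → 5 → 16 → 8 → 4 → 2 → 1
Total steps = 138

138 steps


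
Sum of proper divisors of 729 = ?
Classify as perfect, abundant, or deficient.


Proper divisors: 1, 3, 9, 27, 81, 243
Sum = 1 + 3 + 9 + 27 + 81 + 243 = 364
364 < 729 → deficient

s(729) = 364 (deficient)


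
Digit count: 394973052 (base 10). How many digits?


394973052 has 9 digits in base 10
floor(log10(394973052)) + 1 = floor(8.5966) + 1 = 9

9 digits (base 10)


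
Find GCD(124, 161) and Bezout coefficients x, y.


Tabular extended Euclidean (each row: r = 124*s + 161*t):
r=124, s=1, t=0
r=161, s=0, t=1
q=0: r=124, s=1, t=0   [124*(1) + 161*(0) = 124]
q=1: r=37, s=-1, t=1   [124*(-1) + 161*(1) = 37]
q=3: r=13, s=4, t=-3   [124*(4) + 161*(-3) = 13]
q=2: r=11, s=-9, t=7   [124*(-9) + 161*(7) = 11]
q=1: r=2, s=13, t=-10   [124*(13) + 161*(-10) = 2]
q=5: r=1, s=-74, t=57   [124*(-74) + 161*(57) = 1]
q=2: r=0, s=161, t=-124   [124*(161) + 161*(-124) = 0]
GCD = 1; from the row with r=1: x=-74, y=57
Check: 124*(-74) + 161*(57) = -9176 + 9177 = 1

GCD = 1, x = -74, y = 57


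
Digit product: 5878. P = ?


5 × 8 × 7 × 8 = 2240


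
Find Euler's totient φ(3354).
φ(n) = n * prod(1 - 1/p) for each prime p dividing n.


3354 = 2 × 3 × 13 × 43
Prime factors: 2, 3, 13, 43
φ(3354) = 3354 × (1-1/2) × (1-1/3) × (1-1/13) × (1-1/43)
= 3354 × 1/2 × 2/3 × 12/13 × 42/43 = 1008

φ(3354) = 1008


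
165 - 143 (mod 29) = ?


165 - 143 = 22
22 mod 29 = 22


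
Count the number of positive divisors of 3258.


3258 = 2^1 × 3^2 × 181^1
d(3258) = (1+1) × (2+1) × (1+1) = 12

12 divisors


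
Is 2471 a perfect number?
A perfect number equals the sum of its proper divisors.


Proper divisors of 2471: 1, 7, 353
Sum = 1 + 7 + 353 = 361

No, 2471 is not perfect (361 ≠ 2471)


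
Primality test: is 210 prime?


210 / 2 = 105 (exact division)
210 is NOT prime.

No, 210 is not prime


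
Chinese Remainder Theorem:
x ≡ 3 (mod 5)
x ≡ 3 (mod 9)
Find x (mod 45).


M = 5*9 = 45
M1 = M/5 = 9, M2 = M/9 = 5
M1^(-1) mod 5 = 4, M2^(-1) mod 9 = 2
x = 3*9*4 + 3*5*2 = 138
138 mod 45 = 3
Check: 3 mod 5 = 3 ✓, 3 mod 9 = 3 ✓

x ≡ 3 (mod 45)


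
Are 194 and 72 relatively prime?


Euclidean algorithm:
194 = 2 * 72 + 50
72 = 1 * 50 + 22
50 = 2 * 22 + 6
22 = 3 * 6 + 4
6 = 1 * 4 + 2
4 = 2 * 2 + 0
GCD(194, 72) = 2

No, not coprime (GCD = 2)


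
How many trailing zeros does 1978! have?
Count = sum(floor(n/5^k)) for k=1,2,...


floor(1978/5) = 395
floor(1978/25) = 79
floor(1978/125) = 15
floor(1978/625) = 3
Total = 492

492 trailing zeros


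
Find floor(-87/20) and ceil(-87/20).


-87/20 = -4.3500
floor = -5
ceil = -4

floor = -5, ceil = -4


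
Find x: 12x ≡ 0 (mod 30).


GCD(12, 30) = 6 divides 0
Divide: 2x ≡ 0 (mod 5)
x ≡ 0 (mod 5)


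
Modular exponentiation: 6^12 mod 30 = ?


6^1 mod 30 = 6
6^2 mod 30 = 6
6^3 mod 30 = 6
6^4 mod 30 = 6
6^5 mod 30 = 6
6^6 mod 30 = 6
6^7 mod 30 = 6
6^8 mod 30 = 6
6^9 mod 30 = 6
6^10 mod 30 = 6
6^11 mod 30 = 6
6^12 mod 30 = 6


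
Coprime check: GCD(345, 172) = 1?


Euclidean algorithm:
345 = 2 * 172 + 1
172 = 172 * 1 + 0
GCD(345, 172) = 1

Yes, coprime (GCD = 1)


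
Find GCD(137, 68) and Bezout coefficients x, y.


Tabular extended Euclidean (each row: r = 137*s + 68*t):
r=137, s=1, t=0
r=68, s=0, t=1
q=2: r=1, s=1, t=-2   [137*(1) + 68*(-2) = 1]
q=68: r=0, s=-68, t=137   [137*(-68) + 68*(137) = 0]
GCD = 1; from the row with r=1: x=1, y=-2
Check: 137*(1) + 68*(-2) = 137 - 136 = 1

GCD = 1, x = 1, y = -2


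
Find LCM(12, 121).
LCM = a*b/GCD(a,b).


GCD(12, 121) = 1
LCM = 12*121/1 = 1452/1 = 1452

LCM = 1452


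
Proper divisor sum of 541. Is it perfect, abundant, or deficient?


Proper divisors: 1
Sum = 1 = 1
1 < 541 → deficient

s(541) = 1 (deficient)


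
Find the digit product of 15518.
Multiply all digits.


1 × 5 × 5 × 1 × 8 = 200


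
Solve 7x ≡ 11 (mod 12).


GCD(7, 12) = 1, unique solution
a^(-1) mod 12 = 7
x = 7 * 11 mod 12 = 5

x ≡ 5 (mod 12)


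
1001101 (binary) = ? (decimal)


1001101 (base 2) = 77 (decimal)
77 (decimal) = 77 (base 10)


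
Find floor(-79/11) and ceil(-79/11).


-79/11 = -7.1818
floor = -8
ceil = -7

floor = -8, ceil = -7


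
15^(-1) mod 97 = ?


Use the extended Euclidean algorithm on (97, 15); each row r = 97*s + 15*t:
r=97, s=1, t=0
r=15, s=0, t=1
q=6: r=7, s=1, t=-6   [97*(1) + 15*(-6) = 7]
q=2: r=1, s=-2, t=13   [97*(-2) + 15*(13) = 1]
q=7: r=0, s=15, t=-97   [97*(15) + 15*(-97) = 0]
GCD = 1 with t = 13, so 15*(13) ≡ 1 (mod 97)
Inverse = 13 mod 97 = 13
Check: 15 * 13 = 195 ≡ 1 (mod 97)

15^(-1) ≡ 13 (mod 97)


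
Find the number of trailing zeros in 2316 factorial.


floor(2316/5) = 463
floor(2316/25) = 92
floor(2316/125) = 18
floor(2316/625) = 3
Total = 576

576 trailing zeros


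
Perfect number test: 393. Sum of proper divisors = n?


Proper divisors of 393: 1, 3, 131
Sum = 1 + 3 + 131 = 135

No, 393 is not perfect (135 ≠ 393)


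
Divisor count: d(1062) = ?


1062 = 2^1 × 3^2 × 59^1
d(1062) = (1+1) × (2+1) × (1+1) = 12

12 divisors


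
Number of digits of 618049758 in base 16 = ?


618049758 in base 16 = 24D6B0DE
Number of digits = 8

8 digits (base 16)


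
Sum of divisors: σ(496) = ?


Divisors of 496: 1, 2, 4, 8, 16, 31, 62, 124, 248, 496
Sum = 1 + 2 + 4 + 8 + 16 + 31 + 62 + 124 + 248 + 496 = 992

σ(496) = 992


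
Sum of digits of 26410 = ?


2 + 6 + 4 + 1 + 0 = 13


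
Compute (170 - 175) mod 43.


170 - 175 = -5
-5 mod 43 = 38


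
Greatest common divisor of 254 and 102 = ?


254 = 2 * 102 + 50
102 = 2 * 50 + 2
50 = 25 * 2 + 0
GCD = 2


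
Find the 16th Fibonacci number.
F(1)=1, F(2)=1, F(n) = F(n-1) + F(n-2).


Sequence: 1, 1, 2, 3, 5, 8, 13, 21, 34, 55, 89, 144, 233, 377, 610, 987
F(16) = 987


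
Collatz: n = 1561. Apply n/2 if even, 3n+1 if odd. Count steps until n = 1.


1561 → 4684 → 2342 → 1171 → 3514 → 1757 → 5272 → 2636 → 1318 → 659 → 1978 → 989 → 2968 → 1484 → 742 → 371 → 1114 → 557 → 1672 → 836 → 418 → 209 → 628 → 314 → 157 → 472 → 236 → 118 → 59 → 178 → 89 → 268 → 134 → 67 → 202 → 101 → 304 → 152 → 76 → 38 → 19 → 58 → 29 → 88 → 44 → 22 → 11 → 34 → 17 → 52 → 26 → 13 → 40 → 20 → 10 → 5 → 16 → 8 → 4 → 2 → 1
Total steps = 60

60 steps


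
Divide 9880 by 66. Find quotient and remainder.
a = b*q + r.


9880 = 66 * 149 + 46
Check: 9834 + 46 = 9880

q = 149, r = 46


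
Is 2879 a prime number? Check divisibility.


Check divisors up to sqrt(2879) = 53.6563
No divisors found.
2879 is prime.

Yes, 2879 is prime


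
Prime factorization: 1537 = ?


1537 / 29 = 53
53 / 53 = 1
1537 = 29 × 53


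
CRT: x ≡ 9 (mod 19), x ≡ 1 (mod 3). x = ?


M = 19*3 = 57
M1 = M/19 = 3, M2 = M/3 = 19
M1^(-1) mod 19 = 13, M2^(-1) mod 3 = 1
x = 9*3*13 + 1*19*1 = 370
370 mod 57 = 28
Check: 28 mod 19 = 9 ✓, 28 mod 3 = 1 ✓

x ≡ 28 (mod 57)


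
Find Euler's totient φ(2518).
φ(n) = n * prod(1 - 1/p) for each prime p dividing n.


2518 = 2 × 1259
Prime factors: 2, 1259
φ(2518) = 2518 × (1-1/2) × (1-1/1259)
= 2518 × 1/2 × 1258/1259 = 1258

φ(2518) = 1258


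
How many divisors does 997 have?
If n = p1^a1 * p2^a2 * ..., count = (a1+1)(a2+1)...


997 = 997^1
d(997) = (1+1) = 2

2 divisors


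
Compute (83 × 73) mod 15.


83 × 73 = 6059
6059 mod 15 = 14


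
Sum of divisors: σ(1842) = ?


Divisors of 1842: 1, 2, 3, 6, 307, 614, 921, 1842
Sum = 1 + 2 + 3 + 6 + 307 + 614 + 921 + 1842 = 3696

σ(1842) = 3696


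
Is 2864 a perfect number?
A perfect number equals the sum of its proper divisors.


Proper divisors of 2864: 1, 2, 4, 8, 16, 179, 358, 716, 1432
Sum = 1 + 2 + 4 + 8 + 16 + 179 + 358 + 716 + 1432 = 2716

No, 2864 is not perfect (2716 ≠ 2864)


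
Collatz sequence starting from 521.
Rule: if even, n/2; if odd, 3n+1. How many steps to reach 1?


521 → 1564 → 782 → 391 → 1174 → 587 → 1762 → 881 → 2644 → 1322 → 661 → 1984 → 992 → 496 → 248 → 124 → 62 → 31 → 94 → 47 → 142 → 71 → 214 → 107 → 322 → 161 → 484 → 242 → 121 → 364 → 182 → 91 → 274 → 137 → 412 → 206 → 103 → 310 → 155 → 466 → 233 → 700 → 350 → 175 → 526 → 263 → 790 → 395 → 1186 → 593 → 1780 → 890 → 445 → 1336 → 668 → 334 → 167 → 502 → 251 → 754 → 377 → 1132 → 566 → 283 → 850 → 425 → 1276 → 638 → 319 → 958 → 479 → 1438 → 719 → 2158 → 1079 → 3238 → 1619 → 4858 → 2429 → 7288 → 3644 → 1822 → 911 → 2734 → 1367 → 4102 → 2051 → 6154 → 3077 → 9232 → 4616 → 2308 → 1154 → 577 → 1732 → 866 → 433 → 1300 → 650 → 325 → 976 → 488 → 244 → 122 → 61 → 184 → 92 → 46 → 23 → 70 → 35 → 106 → 53 → 160 → 80 → 40 → 20 → 10 → 5 → 16 → 8 → 4 → 2 → 1
Total steps = 123

123 steps


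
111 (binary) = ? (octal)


111 (base 2) = 7 (decimal)
7 (decimal) = 7 (base 8)


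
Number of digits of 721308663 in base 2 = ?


721308663 in base 2 = 101010111111100100101111110111
Number of digits = 30

30 digits (base 2)


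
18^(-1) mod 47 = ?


Use the extended Euclidean algorithm on (47, 18); each row r = 47*s + 18*t:
r=47, s=1, t=0
r=18, s=0, t=1
q=2: r=11, s=1, t=-2   [47*(1) + 18*(-2) = 11]
q=1: r=7, s=-1, t=3   [47*(-1) + 18*(3) = 7]
q=1: r=4, s=2, t=-5   [47*(2) + 18*(-5) = 4]
q=1: r=3, s=-3, t=8   [47*(-3) + 18*(8) = 3]
q=1: r=1, s=5, t=-13   [47*(5) + 18*(-13) = 1]
q=3: r=0, s=-18, t=47   [47*(-18) + 18*(47) = 0]
GCD = 1 with t = -13, so 18*(-13) ≡ 1 (mod 47)
Inverse = -13 mod 47 = 34
Check: 18 * 34 = 612 ≡ 1 (mod 47)

18^(-1) ≡ 34 (mod 47)


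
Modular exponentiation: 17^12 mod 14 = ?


17^1 mod 14 = 3
17^2 mod 14 = 9
17^3 mod 14 = 13
17^4 mod 14 = 11
17^5 mod 14 = 5
17^6 mod 14 = 1
17^7 mod 14 = 3
17^8 mod 14 = 9
17^9 mod 14 = 13
17^10 mod 14 = 11
17^11 mod 14 = 5
17^12 mod 14 = 1


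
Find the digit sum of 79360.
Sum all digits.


7 + 9 + 3 + 6 + 0 = 25


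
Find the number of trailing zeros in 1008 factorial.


floor(1008/5) = 201
floor(1008/25) = 40
floor(1008/125) = 8
floor(1008/625) = 1
Total = 250

250 trailing zeros


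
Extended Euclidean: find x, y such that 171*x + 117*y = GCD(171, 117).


Tabular extended Euclidean (each row: r = 171*s + 117*t):
r=171, s=1, t=0
r=117, s=0, t=1
q=1: r=54, s=1, t=-1   [171*(1) + 117*(-1) = 54]
q=2: r=9, s=-2, t=3   [171*(-2) + 117*(3) = 9]
q=6: r=0, s=13, t=-19   [171*(13) + 117*(-19) = 0]
GCD = 9; from the row with r=9: x=-2, y=3
Check: 171*(-2) + 117*(3) = -342 + 351 = 9

GCD = 9, x = -2, y = 3


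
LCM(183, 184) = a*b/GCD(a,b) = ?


GCD(183, 184) = 1
LCM = 183*184/1 = 33672/1 = 33672

LCM = 33672


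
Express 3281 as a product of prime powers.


3281 / 17 = 193
193 / 193 = 1
3281 = 17 × 193


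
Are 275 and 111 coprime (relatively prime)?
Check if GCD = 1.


Euclidean algorithm:
275 = 2 * 111 + 53
111 = 2 * 53 + 5
53 = 10 * 5 + 3
5 = 1 * 3 + 2
3 = 1 * 2 + 1
2 = 2 * 1 + 0
GCD(275, 111) = 1

Yes, coprime (GCD = 1)


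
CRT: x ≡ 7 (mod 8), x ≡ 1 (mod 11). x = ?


M = 8*11 = 88
M1 = M/8 = 11, M2 = M/11 = 8
M1^(-1) mod 8 = 3, M2^(-1) mod 11 = 7
x = 7*11*3 + 1*8*7 = 287
287 mod 88 = 23
Check: 23 mod 8 = 7 ✓, 23 mod 11 = 1 ✓

x ≡ 23 (mod 88)


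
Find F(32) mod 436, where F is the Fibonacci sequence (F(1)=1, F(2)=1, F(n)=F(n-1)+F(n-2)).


F(k) mod 436 for k=1..32:
1, 1, 2, 3, 5, 8, 13, 21, 34, 55, 89, 144, 233, 377, 174, 115, 289, 404, 257, 225, 46, 271, 317, 152, 33, 185, 218, 403, 185, 152, 337, 53
F(32) mod 436 = 53


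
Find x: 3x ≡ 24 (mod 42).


GCD(3, 42) = 3 divides 24
Divide: 1x ≡ 8 (mod 14)
x ≡ 8 (mod 14)


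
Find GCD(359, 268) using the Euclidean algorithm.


359 = 1 * 268 + 91
268 = 2 * 91 + 86
91 = 1 * 86 + 5
86 = 17 * 5 + 1
5 = 5 * 1 + 0
GCD = 1


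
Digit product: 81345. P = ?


8 × 1 × 3 × 4 × 5 = 480


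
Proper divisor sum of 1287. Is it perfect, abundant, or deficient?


Proper divisors: 1, 3, 9, 11, 13, 33, 39, 99, 117, 143, 429
Sum = 1 + 3 + 9 + 11 + 13 + 33 + 39 + 99 + 117 + 143 + 429 = 897
897 < 1287 → deficient

s(1287) = 897 (deficient)


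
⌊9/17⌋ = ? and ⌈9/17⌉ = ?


9/17 = 0.5294
floor = 0
ceil = 1

floor = 0, ceil = 1


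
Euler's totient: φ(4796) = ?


4796 = 2^2 × 11 × 109
Prime factors: 2, 11, 109
φ(4796) = 4796 × (1-1/2) × (1-1/11) × (1-1/109)
= 4796 × 1/2 × 10/11 × 108/109 = 2160

φ(4796) = 2160


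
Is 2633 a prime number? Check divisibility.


Check divisors up to sqrt(2633) = 51.3128
No divisors found.
2633 is prime.

Yes, 2633 is prime


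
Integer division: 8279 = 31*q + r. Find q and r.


8279 = 31 * 267 + 2
Check: 8277 + 2 = 8279

q = 267, r = 2


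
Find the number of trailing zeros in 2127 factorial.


floor(2127/5) = 425
floor(2127/25) = 85
floor(2127/125) = 17
floor(2127/625) = 3
Total = 530

530 trailing zeros


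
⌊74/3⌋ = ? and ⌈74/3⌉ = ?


74/3 = 24.6667
floor = 24
ceil = 25

floor = 24, ceil = 25


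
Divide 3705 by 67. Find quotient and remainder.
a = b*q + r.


3705 = 67 * 55 + 20
Check: 3685 + 20 = 3705

q = 55, r = 20


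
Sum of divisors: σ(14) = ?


Divisors of 14: 1, 2, 7, 14
Sum = 1 + 2 + 7 + 14 = 24

σ(14) = 24


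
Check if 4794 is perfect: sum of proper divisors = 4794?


Proper divisors of 4794: 1, 2, 3, 6, 17, 34, 47, 51, 94, 102, 141, 282, 799, 1598, 2397
Sum = 1 + 2 + 3 + 6 + 17 + 34 + 47 + 51 + 94 + 102 + 141 + 282 + 799 + 1598 + 2397 = 5574

No, 4794 is not perfect (5574 ≠ 4794)


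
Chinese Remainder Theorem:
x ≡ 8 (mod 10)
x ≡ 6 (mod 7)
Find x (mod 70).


M = 10*7 = 70
M1 = M/10 = 7, M2 = M/7 = 10
M1^(-1) mod 10 = 3, M2^(-1) mod 7 = 5
x = 8*7*3 + 6*10*5 = 468
468 mod 70 = 48
Check: 48 mod 10 = 8 ✓, 48 mod 7 = 6 ✓

x ≡ 48 (mod 70)


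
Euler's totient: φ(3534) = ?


3534 = 2 × 3 × 19 × 31
Prime factors: 2, 3, 19, 31
φ(3534) = 3534 × (1-1/2) × (1-1/3) × (1-1/19) × (1-1/31)
= 3534 × 1/2 × 2/3 × 18/19 × 30/31 = 1080

φ(3534) = 1080


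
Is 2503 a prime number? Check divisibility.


Check divisors up to sqrt(2503) = 50.0300
No divisors found.
2503 is prime.

Yes, 2503 is prime


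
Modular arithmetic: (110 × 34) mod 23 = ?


110 × 34 = 3740
3740 mod 23 = 14


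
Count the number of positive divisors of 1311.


1311 = 3^1 × 19^1 × 23^1
d(1311) = (1+1) × (1+1) × (1+1) = 8

8 divisors


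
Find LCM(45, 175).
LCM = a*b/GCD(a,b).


GCD(45, 175) = 5
LCM = 45*175/5 = 7875/5 = 1575

LCM = 1575


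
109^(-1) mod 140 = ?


Use the extended Euclidean algorithm on (140, 109); each row r = 140*s + 109*t:
r=140, s=1, t=0
r=109, s=0, t=1
q=1: r=31, s=1, t=-1   [140*(1) + 109*(-1) = 31]
q=3: r=16, s=-3, t=4   [140*(-3) + 109*(4) = 16]
q=1: r=15, s=4, t=-5   [140*(4) + 109*(-5) = 15]
q=1: r=1, s=-7, t=9   [140*(-7) + 109*(9) = 1]
q=15: r=0, s=109, t=-140   [140*(109) + 109*(-140) = 0]
GCD = 1 with t = 9, so 109*(9) ≡ 1 (mod 140)
Inverse = 9 mod 140 = 9
Check: 109 * 9 = 981 ≡ 1 (mod 140)

109^(-1) ≡ 9 (mod 140)


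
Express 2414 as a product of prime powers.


2414 / 2 = 1207
1207 / 17 = 71
71 / 71 = 1
2414 = 2 × 17 × 71


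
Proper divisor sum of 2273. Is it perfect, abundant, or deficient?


Proper divisors: 1
Sum = 1 = 1
1 < 2273 → deficient

s(2273) = 1 (deficient)


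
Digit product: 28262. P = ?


2 × 8 × 2 × 6 × 2 = 384


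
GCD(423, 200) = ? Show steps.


423 = 2 * 200 + 23
200 = 8 * 23 + 16
23 = 1 * 16 + 7
16 = 2 * 7 + 2
7 = 3 * 2 + 1
2 = 2 * 1 + 0
GCD = 1


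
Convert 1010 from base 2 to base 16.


1010 (base 2) = 10 (decimal)
10 (decimal) = A (base 16)


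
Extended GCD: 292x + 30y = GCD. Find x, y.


Tabular extended Euclidean (each row: r = 292*s + 30*t):
r=292, s=1, t=0
r=30, s=0, t=1
q=9: r=22, s=1, t=-9   [292*(1) + 30*(-9) = 22]
q=1: r=8, s=-1, t=10   [292*(-1) + 30*(10) = 8]
q=2: r=6, s=3, t=-29   [292*(3) + 30*(-29) = 6]
q=1: r=2, s=-4, t=39   [292*(-4) + 30*(39) = 2]
q=3: r=0, s=15, t=-146   [292*(15) + 30*(-146) = 0]
GCD = 2; from the row with r=2: x=-4, y=39
Check: 292*(-4) + 30*(39) = -1168 + 1170 = 2

GCD = 2, x = -4, y = 39


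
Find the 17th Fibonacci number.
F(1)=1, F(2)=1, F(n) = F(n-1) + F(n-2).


Sequence: 1, 1, 2, 3, 5, 8, 13, 21, 34, 55, 89, 144, 233, 377, 610, 987, 1597
F(17) = 1597


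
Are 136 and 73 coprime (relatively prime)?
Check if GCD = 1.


Euclidean algorithm:
136 = 1 * 73 + 63
73 = 1 * 63 + 10
63 = 6 * 10 + 3
10 = 3 * 3 + 1
3 = 3 * 1 + 0
GCD(136, 73) = 1

Yes, coprime (GCD = 1)


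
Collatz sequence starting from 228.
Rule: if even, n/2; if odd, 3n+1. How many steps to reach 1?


228 → 114 → 57 → 172 → 86 → 43 → 130 → 65 → 196 → 98 → 49 → 148 → 74 → 37 → 112 → 56 → 28 → 14 → 7 → 22 → 11 → 34 → 17 → 52 → 26 → 13 → 40 → 20 → 10 → 5 → 16 → 8 → 4 → 2 → 1
Total steps = 34

34 steps


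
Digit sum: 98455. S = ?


9 + 8 + 4 + 5 + 5 = 31


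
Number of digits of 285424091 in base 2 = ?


285424091 in base 2 = 10001000000110011100111011011
Number of digits = 29

29 digits (base 2)


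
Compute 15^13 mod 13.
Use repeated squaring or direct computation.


15^1 mod 13 = 2
15^2 mod 13 = 4
15^3 mod 13 = 8
15^4 mod 13 = 3
15^5 mod 13 = 6
15^6 mod 13 = 12
15^7 mod 13 = 11
15^8 mod 13 = 9
15^9 mod 13 = 5
15^10 mod 13 = 10
15^11 mod 13 = 7
15^12 mod 13 = 1
15^13 mod 13 = 2


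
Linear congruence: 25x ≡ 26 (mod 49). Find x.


GCD(25, 49) = 1, unique solution
a^(-1) mod 49 = 2
x = 2 * 26 mod 49 = 3

x ≡ 3 (mod 49)


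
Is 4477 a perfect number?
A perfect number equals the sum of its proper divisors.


Proper divisors of 4477: 1, 11, 37, 121, 407
Sum = 1 + 11 + 37 + 121 + 407 = 577

No, 4477 is not perfect (577 ≠ 4477)


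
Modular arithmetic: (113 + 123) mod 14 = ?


113 + 123 = 236
236 mod 14 = 12


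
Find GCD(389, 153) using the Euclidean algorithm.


389 = 2 * 153 + 83
153 = 1 * 83 + 70
83 = 1 * 70 + 13
70 = 5 * 13 + 5
13 = 2 * 5 + 3
5 = 1 * 3 + 2
3 = 1 * 2 + 1
2 = 2 * 1 + 0
GCD = 1


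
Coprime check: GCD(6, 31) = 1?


Euclidean algorithm:
31 = 5 * 6 + 1
6 = 6 * 1 + 0
GCD(6, 31) = 1

Yes, coprime (GCD = 1)


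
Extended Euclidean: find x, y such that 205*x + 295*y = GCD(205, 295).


Tabular extended Euclidean (each row: r = 205*s + 295*t):
r=205, s=1, t=0
r=295, s=0, t=1
q=0: r=205, s=1, t=0   [205*(1) + 295*(0) = 205]
q=1: r=90, s=-1, t=1   [205*(-1) + 295*(1) = 90]
q=2: r=25, s=3, t=-2   [205*(3) + 295*(-2) = 25]
q=3: r=15, s=-10, t=7   [205*(-10) + 295*(7) = 15]
q=1: r=10, s=13, t=-9   [205*(13) + 295*(-9) = 10]
q=1: r=5, s=-23, t=16   [205*(-23) + 295*(16) = 5]
q=2: r=0, s=59, t=-41   [205*(59) + 295*(-41) = 0]
GCD = 5; from the row with r=5: x=-23, y=16
Check: 205*(-23) + 295*(16) = -4715 + 4720 = 5

GCD = 5, x = -23, y = 16


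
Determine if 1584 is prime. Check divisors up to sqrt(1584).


1584 / 2 = 792 (exact division)
1584 is NOT prime.

No, 1584 is not prime


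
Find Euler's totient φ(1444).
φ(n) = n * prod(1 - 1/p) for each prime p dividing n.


1444 = 2^2 × 19^2
Prime factors: 2, 19
φ(1444) = 1444 × (1-1/2) × (1-1/19)
= 1444 × 1/2 × 18/19 = 684

φ(1444) = 684


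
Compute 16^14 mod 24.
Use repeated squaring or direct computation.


16^1 mod 24 = 16
16^2 mod 24 = 16
16^3 mod 24 = 16
16^4 mod 24 = 16
16^5 mod 24 = 16
16^6 mod 24 = 16
16^7 mod 24 = 16
16^8 mod 24 = 16
16^9 mod 24 = 16
16^10 mod 24 = 16
16^11 mod 24 = 16
16^12 mod 24 = 16
16^13 mod 24 = 16
16^14 mod 24 = 16


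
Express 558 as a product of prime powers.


558 / 2 = 279
279 / 3 = 93
93 / 3 = 31
31 / 31 = 1
558 = 2 × 3^2 × 31


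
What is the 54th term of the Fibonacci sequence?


Sequence: 1, 1, 2, 3, 5, 8, 13, 21, 34, 55, 89, 144, 233, 377, 610, 987, 1597, 2584, 4181, 6765, 10946, 17711, 28657, 46368, 75025, 121393, 196418, 317811, 514229, 832040, 1346269, 2178309, 3524578, 5702887, 9227465, 14930352, 24157817, 39088169, 63245986, 102334155, 165580141, 267914296, 433494437, 701408733, 1134903170, 1836311903, 2971215073, 4807526976, 7778742049, 12586269025, 20365011074, 32951280099, 53316291173, 86267571272
F(54) = 86267571272
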